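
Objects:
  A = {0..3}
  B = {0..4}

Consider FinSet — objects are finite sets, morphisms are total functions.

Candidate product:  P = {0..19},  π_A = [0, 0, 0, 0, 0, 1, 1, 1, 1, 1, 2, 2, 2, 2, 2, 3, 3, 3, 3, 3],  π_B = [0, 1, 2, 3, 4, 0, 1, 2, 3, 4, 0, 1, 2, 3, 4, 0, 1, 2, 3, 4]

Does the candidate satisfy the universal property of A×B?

Answer: VALID PRODUCT

Trace:
|A|·|B| = 4·5 = 20;  |P| = 20
Check the pairing map k ↦ (π_A(k), π_B(k)):
  0 -> (0,0)
  1 -> (0,1)
  2 -> (0,2)
  3 -> (0,3)
  4 -> (0,4)
  5 -> (1,0)
  6 -> (1,1)
  7 -> (1,2)
  8 -> (1,3)
  9 -> (1,4)
  10 -> (2,0)
  11 -> (2,1)
  12 -> (2,2)
  13 -> (2,3)
  14 -> (2,4)
  15 -> (3,0)
  16 -> (3,1)
  17 -> (3,2)
  18 -> (3,3)
  19 -> (3,4)
distinct pairs in image: 20 / 20 needed
  → bijection onto A×B; projections well-typed.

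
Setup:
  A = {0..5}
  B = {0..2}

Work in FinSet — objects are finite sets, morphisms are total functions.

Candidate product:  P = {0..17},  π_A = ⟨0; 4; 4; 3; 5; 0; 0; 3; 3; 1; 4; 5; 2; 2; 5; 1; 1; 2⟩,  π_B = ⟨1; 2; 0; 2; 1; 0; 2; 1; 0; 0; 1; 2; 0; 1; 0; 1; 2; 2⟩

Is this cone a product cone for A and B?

|A|·|B| = 6·3 = 18;  |P| = 18
Check the pairing map k ↦ (π_A(k), π_B(k)):
  0 -> (0,1)
  1 -> (4,2)
  2 -> (4,0)
  3 -> (3,2)
  4 -> (5,1)
  5 -> (0,0)
  6 -> (0,2)
  7 -> (3,1)
  8 -> (3,0)
  9 -> (1,0)
  10 -> (4,1)
  11 -> (5,2)
  12 -> (2,0)
  13 -> (2,1)
  14 -> (5,0)
  15 -> (1,1)
  16 -> (1,2)
  17 -> (2,2)
distinct pairs in image: 18 / 18 needed
  → bijection onto A×B; projections well-typed.

Answer: VALID PRODUCT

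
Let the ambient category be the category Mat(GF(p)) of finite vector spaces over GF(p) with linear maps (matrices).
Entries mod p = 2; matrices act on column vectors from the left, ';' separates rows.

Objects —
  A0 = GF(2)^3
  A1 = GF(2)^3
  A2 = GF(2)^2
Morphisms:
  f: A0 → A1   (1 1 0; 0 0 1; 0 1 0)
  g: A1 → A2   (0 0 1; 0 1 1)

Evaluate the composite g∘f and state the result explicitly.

Answer: (0 1 0; 0 1 1)

Derivation:
  e0=(1,0,0) f→(1,0,0) g→(0,0)
  e1=(0,1,0) f→(1,0,1) g→(1,1)
  e2=(0,0,1) f→(0,1,0) g→(0,1)
result: (0 1 0; 0 1 1)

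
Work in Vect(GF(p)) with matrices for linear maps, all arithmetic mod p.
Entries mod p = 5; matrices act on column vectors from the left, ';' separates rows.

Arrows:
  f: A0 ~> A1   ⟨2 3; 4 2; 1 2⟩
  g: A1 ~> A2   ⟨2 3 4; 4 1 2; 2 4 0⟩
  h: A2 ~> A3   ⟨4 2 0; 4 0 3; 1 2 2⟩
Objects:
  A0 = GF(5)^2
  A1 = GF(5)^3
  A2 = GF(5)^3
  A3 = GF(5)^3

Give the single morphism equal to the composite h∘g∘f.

  e0=⟨1,0⟩ f~>⟨2,4,1⟩ g~>⟨0,4,0⟩ h~>⟨3,0,3⟩
  e1=⟨0,1⟩ f~>⟨3,2,2⟩ g~>⟨0,3,4⟩ h~>⟨1,2,4⟩
⟦path⟧: ⟨3 1; 0 2; 3 4⟩

Answer: ⟨3 1; 0 2; 3 4⟩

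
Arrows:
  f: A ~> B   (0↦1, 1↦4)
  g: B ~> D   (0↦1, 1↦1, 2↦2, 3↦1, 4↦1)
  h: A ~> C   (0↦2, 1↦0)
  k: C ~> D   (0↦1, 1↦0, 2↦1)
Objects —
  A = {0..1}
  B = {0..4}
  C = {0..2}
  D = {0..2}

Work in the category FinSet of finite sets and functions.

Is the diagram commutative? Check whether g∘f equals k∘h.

Along f;g (path 1):
  0 f~>1 g~>1
  1 f~>4 g~>1
  ⟦path⟧₁ = (0↦1, 1↦1)
Along h;k (path 2):
  0 h~>2 k~>1
  1 h~>0 k~>1
  ⟦path⟧₂ = (0↦1, 1↦1)
Equal? YES — commutes

Answer: COMMUTES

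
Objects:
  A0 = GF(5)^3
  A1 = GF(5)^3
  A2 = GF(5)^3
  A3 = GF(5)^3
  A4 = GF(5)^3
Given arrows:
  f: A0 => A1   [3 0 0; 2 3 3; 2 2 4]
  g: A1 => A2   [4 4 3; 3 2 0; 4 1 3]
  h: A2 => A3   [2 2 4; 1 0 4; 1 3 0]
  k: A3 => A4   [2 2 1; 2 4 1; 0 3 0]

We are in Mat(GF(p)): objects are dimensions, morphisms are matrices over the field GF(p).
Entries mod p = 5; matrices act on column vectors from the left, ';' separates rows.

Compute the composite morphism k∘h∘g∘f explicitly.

Answer: [3 2 0; 0 0 3; 3 2 2]

Trace:
  e0=(1,0,0) f=>(3,2,2) g=>(1,3,0) h=>(3,1,0) k=>(3,0,3)
  e1=(0,1,0) f=>(0,3,2) g=>(3,1,4) h=>(4,4,1) k=>(2,0,2)
  e2=(0,0,1) f=>(0,3,4) g=>(4,1,0) h=>(0,4,2) k=>(0,3,2)
result: [3 2 0; 0 0 3; 3 2 2]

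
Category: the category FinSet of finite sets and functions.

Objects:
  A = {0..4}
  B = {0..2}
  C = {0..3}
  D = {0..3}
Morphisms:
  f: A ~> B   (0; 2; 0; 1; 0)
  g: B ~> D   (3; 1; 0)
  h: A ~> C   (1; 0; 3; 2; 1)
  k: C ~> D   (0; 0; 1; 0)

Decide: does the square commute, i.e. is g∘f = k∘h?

1) trace f;g:
  0 f~>0 g~>3
  1 f~>2 g~>0
  2 f~>0 g~>3
  3 f~>1 g~>1
  4 f~>0 g~>3
  composite₁ = (3; 0; 3; 1; 3)
2) trace h;k:
  0 h~>1 k~>0
  1 h~>0 k~>0
  2 h~>3 k~>0
  3 h~>2 k~>1
  4 h~>1 k~>0
  composite₂ = (0; 0; 0; 1; 0)
Equal? NO — does not commute

Answer: DOES NOT COMMUTE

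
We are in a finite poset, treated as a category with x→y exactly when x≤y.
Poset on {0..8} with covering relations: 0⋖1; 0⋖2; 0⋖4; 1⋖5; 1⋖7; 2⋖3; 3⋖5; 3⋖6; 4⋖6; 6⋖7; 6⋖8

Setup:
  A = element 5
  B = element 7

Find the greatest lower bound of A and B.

Answer: NO MEET EXISTS

Trace:
{x : x≤A ∧ x≤B} = {0,1,2,3}  (A=5, B=7)
  maximal lower bounds 1 and 3 are incomparable: neither 1≤3 nor 3≤1
→ no greatest lower bound exists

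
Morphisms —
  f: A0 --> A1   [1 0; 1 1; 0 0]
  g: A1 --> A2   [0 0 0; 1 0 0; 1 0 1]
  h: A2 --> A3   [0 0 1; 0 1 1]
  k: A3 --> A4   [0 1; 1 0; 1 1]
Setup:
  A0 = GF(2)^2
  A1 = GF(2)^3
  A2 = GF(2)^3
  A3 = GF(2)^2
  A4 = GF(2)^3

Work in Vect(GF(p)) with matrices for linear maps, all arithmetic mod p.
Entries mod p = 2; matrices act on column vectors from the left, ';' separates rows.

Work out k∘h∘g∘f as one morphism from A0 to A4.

  e0=⟨1,0⟩ f-->⟨1,1,0⟩ g-->⟨0,1,1⟩ h-->⟨1,0⟩ k-->⟨0,1,1⟩
  e1=⟨0,1⟩ f-->⟨0,1,0⟩ g-->⟨0,0,0⟩ h-->⟨0,0⟩ k-->⟨0,0,0⟩
result: [0 0; 1 0; 1 0]

Answer: [0 0; 1 0; 1 0]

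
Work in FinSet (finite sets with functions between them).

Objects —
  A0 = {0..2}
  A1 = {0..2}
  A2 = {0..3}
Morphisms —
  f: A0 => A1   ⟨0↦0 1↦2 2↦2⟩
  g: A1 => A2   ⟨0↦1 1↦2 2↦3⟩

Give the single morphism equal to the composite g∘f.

  0 f=>0 g=>1
  1 f=>2 g=>3
  2 f=>2 g=>3
⟦path⟧: ⟨0↦1 1↦3 2↦3⟩

Answer: ⟨0↦1 1↦3 2↦3⟩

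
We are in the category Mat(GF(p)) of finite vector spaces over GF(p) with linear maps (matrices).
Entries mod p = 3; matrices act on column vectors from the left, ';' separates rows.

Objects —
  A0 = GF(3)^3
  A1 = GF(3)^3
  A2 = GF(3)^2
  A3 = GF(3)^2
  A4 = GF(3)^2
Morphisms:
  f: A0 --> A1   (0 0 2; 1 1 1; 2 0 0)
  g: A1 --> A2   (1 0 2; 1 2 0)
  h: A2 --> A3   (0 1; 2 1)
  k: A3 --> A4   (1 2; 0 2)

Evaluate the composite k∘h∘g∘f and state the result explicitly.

  e0=[1,0,0] f-->[0,1,2] g-->[1,2] h-->[2,1] k-->[1,2]
  e1=[0,1,0] f-->[0,1,0] g-->[0,2] h-->[2,2] k-->[0,1]
  e2=[0,0,1] f-->[2,1,0] g-->[2,1] h-->[1,2] k-->[2,1]
result: (1 0 2; 2 1 1)

Answer: (1 0 2; 2 1 1)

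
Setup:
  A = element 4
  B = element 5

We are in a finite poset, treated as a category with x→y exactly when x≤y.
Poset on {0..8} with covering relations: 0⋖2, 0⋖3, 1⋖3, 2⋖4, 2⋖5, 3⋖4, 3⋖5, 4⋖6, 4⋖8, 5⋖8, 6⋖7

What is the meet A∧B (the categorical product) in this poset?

Lower bounds of A=4 and B=5: {0,1,2,3}
  maximal lower bounds 2 and 3 are incomparable: neither 2<=3 nor 3<=2
→ no greatest lower bound exists

Answer: NO MEET EXISTS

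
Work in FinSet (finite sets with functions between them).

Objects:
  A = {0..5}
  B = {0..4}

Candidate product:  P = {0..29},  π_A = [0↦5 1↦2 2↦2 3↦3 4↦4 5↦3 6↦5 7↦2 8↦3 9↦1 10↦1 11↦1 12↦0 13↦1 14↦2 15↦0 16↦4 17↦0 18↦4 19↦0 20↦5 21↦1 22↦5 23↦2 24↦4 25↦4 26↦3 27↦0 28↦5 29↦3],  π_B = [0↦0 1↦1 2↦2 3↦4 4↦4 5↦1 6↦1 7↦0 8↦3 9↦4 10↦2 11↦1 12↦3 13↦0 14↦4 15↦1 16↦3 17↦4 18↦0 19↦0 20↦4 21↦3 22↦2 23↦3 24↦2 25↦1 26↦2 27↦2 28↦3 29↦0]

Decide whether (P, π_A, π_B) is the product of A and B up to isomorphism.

Answer: VALID PRODUCT

Derivation:
|A|·|B| = 6·5 = 30;  |P| = 30
Check the pairing map k ↦ (π_A(k), π_B(k)):
  0 ↦ (5,0)
  1 ↦ (2,1)
  2 ↦ (2,2)
  3 ↦ (3,4)
  4 ↦ (4,4)
  5 ↦ (3,1)
  6 ↦ (5,1)
  7 ↦ (2,0)
  8 ↦ (3,3)
  9 ↦ (1,4)
  10 ↦ (1,2)
  11 ↦ (1,1)
  12 ↦ (0,3)
  13 ↦ (1,0)
  14 ↦ (2,4)
  15 ↦ (0,1)
  16 ↦ (4,3)
  17 ↦ (0,4)
  18 ↦ (4,0)
  19 ↦ (0,0)
  20 ↦ (5,4)
  21 ↦ (1,3)
  22 ↦ (5,2)
  23 ↦ (2,3)
  24 ↦ (4,2)
  25 ↦ (4,1)
  26 ↦ (3,2)
  27 ↦ (0,2)
  28 ↦ (5,3)
  29 ↦ (3,0)
distinct pairs in image: 30 / 30 needed
  → bijection onto A×B; projections well-typed.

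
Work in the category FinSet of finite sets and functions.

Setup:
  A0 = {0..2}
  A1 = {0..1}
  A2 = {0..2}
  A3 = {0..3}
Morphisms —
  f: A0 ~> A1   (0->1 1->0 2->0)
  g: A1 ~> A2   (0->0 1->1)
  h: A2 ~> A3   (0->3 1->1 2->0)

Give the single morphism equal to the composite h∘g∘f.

  0 f~>1 g~>1 h~>1
  1 f~>0 g~>0 h~>3
  2 f~>0 g~>0 h~>3
⟦path⟧: (0->1 1->3 2->3)

Answer: (0->1 1->3 2->3)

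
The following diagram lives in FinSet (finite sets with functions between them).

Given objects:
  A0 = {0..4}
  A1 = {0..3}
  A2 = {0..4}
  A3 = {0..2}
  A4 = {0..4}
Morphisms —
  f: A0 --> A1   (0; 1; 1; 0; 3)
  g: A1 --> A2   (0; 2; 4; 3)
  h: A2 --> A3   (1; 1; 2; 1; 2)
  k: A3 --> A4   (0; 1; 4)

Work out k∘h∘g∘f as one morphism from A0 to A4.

  0 f-->0 g-->0 h-->1 k-->1
  1 f-->1 g-->2 h-->2 k-->4
  2 f-->1 g-->2 h-->2 k-->4
  3 f-->0 g-->0 h-->1 k-->1
  4 f-->3 g-->3 h-->1 k-->1
⟦path⟧: (1; 4; 4; 1; 1)

Answer: (1; 4; 4; 1; 1)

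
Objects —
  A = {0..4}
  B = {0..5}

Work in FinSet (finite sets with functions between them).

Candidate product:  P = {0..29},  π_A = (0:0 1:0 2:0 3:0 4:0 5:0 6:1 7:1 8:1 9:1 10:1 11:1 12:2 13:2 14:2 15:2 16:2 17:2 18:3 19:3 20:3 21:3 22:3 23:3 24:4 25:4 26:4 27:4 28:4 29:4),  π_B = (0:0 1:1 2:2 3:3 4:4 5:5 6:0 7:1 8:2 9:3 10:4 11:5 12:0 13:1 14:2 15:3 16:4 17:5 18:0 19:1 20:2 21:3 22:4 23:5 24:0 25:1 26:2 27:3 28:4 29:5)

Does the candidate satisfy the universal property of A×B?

|A|·|B| = 5·6 = 30;  |P| = 30
Check the pairing map k ↦ (π_A(k), π_B(k)):
  0 : (0,0)
  1 : (0,1)
  2 : (0,2)
  3 : (0,3)
  4 : (0,4)
  5 : (0,5)
  6 : (1,0)
  7 : (1,1)
  8 : (1,2)
  9 : (1,3)
  10 : (1,4)
  11 : (1,5)
  12 : (2,0)
  13 : (2,1)
  14 : (2,2)
  15 : (2,3)
  16 : (2,4)
  17 : (2,5)
  18 : (3,0)
  19 : (3,1)
  20 : (3,2)
  21 : (3,3)
  22 : (3,4)
  23 : (3,5)
  24 : (4,0)
  25 : (4,1)
  26 : (4,2)
  27 : (4,3)
  28 : (4,4)
  29 : (4,5)
distinct pairs in image: 30 / 30 needed
  → bijection onto A×B; projections well-typed.

Answer: VALID PRODUCT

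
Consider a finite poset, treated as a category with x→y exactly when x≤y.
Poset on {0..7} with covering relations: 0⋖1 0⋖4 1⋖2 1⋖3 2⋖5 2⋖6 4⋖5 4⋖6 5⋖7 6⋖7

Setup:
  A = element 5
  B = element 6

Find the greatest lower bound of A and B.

Answer: NO MEET EXISTS

Derivation:
Lower bounds of A=5 and B=6: {0,1,2,4}
  maximal lower bounds 2 and 4 are incomparable: neither 2<=4 nor 4<=2
→ no greatest lower bound exists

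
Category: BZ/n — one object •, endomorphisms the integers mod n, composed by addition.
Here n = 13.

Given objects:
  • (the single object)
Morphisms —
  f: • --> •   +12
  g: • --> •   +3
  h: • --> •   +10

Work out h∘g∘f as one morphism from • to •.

Answer: +12

Derivation:
  0 +12≡12 +3≡2 +10≡12  (mod 13)
result: +12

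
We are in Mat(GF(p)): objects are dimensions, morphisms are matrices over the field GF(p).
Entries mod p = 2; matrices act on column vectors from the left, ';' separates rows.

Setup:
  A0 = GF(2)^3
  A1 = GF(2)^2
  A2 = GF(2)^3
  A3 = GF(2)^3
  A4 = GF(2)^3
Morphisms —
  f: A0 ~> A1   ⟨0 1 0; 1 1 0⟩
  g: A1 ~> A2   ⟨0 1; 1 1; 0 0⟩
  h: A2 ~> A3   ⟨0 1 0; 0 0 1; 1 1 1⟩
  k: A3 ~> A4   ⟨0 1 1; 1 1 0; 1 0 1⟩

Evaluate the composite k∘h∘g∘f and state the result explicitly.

  e0=[1,0,0] f~>[0,1] g~>[1,1,0] h~>[1,0,0] k~>[0,1,1]
  e1=[0,1,0] f~>[1,1] g~>[1,0,0] h~>[0,0,1] k~>[1,0,1]
  e2=[0,0,1] f~>[0,0] g~>[0,0,0] h~>[0,0,0] k~>[0,0,0]
composite: ⟨0 1 0; 1 0 0; 1 1 0⟩

Answer: ⟨0 1 0; 1 0 0; 1 1 0⟩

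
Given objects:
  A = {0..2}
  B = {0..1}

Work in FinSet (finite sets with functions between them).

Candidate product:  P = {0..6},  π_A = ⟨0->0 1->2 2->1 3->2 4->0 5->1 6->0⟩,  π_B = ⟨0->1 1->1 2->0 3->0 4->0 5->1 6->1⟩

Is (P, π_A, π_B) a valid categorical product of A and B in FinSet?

|A|·|B| = 3·2 = 6;  |P| = 7
  → cardinalities differ; no bijection possible.

Answer: NOT A VALID PRODUCT — |P|=7 ≠ |A|·|B|=6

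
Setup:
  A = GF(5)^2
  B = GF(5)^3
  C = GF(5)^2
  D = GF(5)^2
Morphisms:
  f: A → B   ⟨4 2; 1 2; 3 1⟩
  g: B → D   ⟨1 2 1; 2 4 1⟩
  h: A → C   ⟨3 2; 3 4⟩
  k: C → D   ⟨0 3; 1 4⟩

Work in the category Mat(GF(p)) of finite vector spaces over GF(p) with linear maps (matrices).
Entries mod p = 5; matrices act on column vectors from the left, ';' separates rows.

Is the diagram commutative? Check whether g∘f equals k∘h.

Answer: COMMUTES

Trace:
Path 1 = f;g:
  e0=[1,0] f→[4,1,3] g→[4,0]
  e1=[0,1] f→[2,2,1] g→[2,3]
  result₁ = ⟨4 2; 0 3⟩
Path 2 = h;k:
  e0=[1,0] h→[3,3] k→[4,0]
  e1=[0,1] h→[2,4] k→[2,3]
  result₂ = ⟨4 2; 0 3⟩
Equal? same morphism ✓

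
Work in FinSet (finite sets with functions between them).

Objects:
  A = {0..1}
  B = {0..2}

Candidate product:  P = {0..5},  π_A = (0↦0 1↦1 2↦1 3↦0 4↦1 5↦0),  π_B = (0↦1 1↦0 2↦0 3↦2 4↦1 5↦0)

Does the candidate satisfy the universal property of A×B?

Answer: NOT A VALID PRODUCT — duplicate pair at indices 2,1

Trace:
|A|·|B| = 2·3 = 6;  |P| = 6
Check the pairing map k ↦ (π_A(k), π_B(k)):
  0 ↦ (0,1)
  1 ↦ (1,0)
  2 ↦ (1,0)  ✗ repeats pair of k=1
  3 ↦ (0,2)
  4 ↦ (1,1)
  5 ↦ (0,0)
distinct pairs in image: 5 / 6 needed
  → (1,0) hit at k=1 and k=2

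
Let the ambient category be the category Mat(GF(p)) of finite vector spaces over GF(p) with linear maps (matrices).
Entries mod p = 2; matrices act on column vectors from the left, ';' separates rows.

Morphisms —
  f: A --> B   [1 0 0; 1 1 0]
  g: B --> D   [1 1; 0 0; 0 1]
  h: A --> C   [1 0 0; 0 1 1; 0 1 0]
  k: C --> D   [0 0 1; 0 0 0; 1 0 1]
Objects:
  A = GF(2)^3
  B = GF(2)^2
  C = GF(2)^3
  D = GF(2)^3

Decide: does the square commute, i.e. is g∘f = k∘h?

1) trace f;g:
  e0=(1,0,0) f-->(1,1) g-->(0,0,1)
  e1=(0,1,0) f-->(0,1) g-->(1,0,1)
  e2=(0,0,1) f-->(0,0) g-->(0,0,0)
  composite₁ = [0 1 0; 0 0 0; 1 1 0]
2) trace h;k:
  e0=(1,0,0) h-->(1,0,0) k-->(0,0,1)
  e1=(0,1,0) h-->(0,1,1) k-->(1,0,1)
  e2=(0,0,1) h-->(0,1,0) k-->(0,0,0)
  composite₂ = [0 1 0; 0 0 0; 1 1 0]
Equal? YES — commutes

Answer: COMMUTES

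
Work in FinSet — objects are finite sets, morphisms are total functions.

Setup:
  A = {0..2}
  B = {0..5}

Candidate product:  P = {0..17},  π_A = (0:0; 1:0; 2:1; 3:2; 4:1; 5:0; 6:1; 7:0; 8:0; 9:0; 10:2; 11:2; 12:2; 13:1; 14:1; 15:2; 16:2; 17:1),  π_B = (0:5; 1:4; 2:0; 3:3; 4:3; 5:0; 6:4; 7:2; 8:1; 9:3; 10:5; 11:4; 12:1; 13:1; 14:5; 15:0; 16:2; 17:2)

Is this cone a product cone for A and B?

Answer: VALID PRODUCT

Work:
|A|·|B| = 3·6 = 18;  |P| = 18
Check the pairing map k ↦ (π_A(k), π_B(k)):
  0 : (0,5)
  1 : (0,4)
  2 : (1,0)
  3 : (2,3)
  4 : (1,3)
  5 : (0,0)
  6 : (1,4)
  7 : (0,2)
  8 : (0,1)
  9 : (0,3)
  10 : (2,5)
  11 : (2,4)
  12 : (2,1)
  13 : (1,1)
  14 : (1,5)
  15 : (2,0)
  16 : (2,2)
  17 : (1,2)
distinct pairs in image: 18 / 18 needed
  → bijection onto A×B; projections well-typed.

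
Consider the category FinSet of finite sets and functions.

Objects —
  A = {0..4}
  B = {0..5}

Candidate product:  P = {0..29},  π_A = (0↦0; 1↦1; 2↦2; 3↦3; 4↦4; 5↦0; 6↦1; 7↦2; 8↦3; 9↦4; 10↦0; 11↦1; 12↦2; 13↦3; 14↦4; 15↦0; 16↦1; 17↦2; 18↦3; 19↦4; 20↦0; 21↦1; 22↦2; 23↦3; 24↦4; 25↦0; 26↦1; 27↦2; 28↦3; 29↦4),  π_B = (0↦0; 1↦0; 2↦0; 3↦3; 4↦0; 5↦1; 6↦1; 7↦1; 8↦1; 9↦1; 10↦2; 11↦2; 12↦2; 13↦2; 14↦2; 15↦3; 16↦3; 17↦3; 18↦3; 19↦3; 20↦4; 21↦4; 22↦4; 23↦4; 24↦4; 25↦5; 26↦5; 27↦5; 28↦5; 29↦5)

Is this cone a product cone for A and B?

|A|·|B| = 5·6 = 30;  |P| = 30
Check the pairing map k ↦ (π_A(k), π_B(k)):
  0 ↦ (0,0)
  1 ↦ (1,0)
  2 ↦ (2,0)
  3 ↦ (3,3)
  4 ↦ (4,0)
  5 ↦ (0,1)
  6 ↦ (1,1)
  7 ↦ (2,1)
  8 ↦ (3,1)
  9 ↦ (4,1)
  10 ↦ (0,2)
  11 ↦ (1,2)
  12 ↦ (2,2)
  13 ↦ (3,2)
  14 ↦ (4,2)
  15 ↦ (0,3)
  16 ↦ (1,3)
  17 ↦ (2,3)
  18 ↦ (3,3)  ✗ repeats pair of k=3
  19 ↦ (4,3)
  20 ↦ (0,4)
  21 ↦ (1,4)
  22 ↦ (2,4)
  23 ↦ (3,4)
  24 ↦ (4,4)
  25 ↦ (0,5)
  26 ↦ (1,5)
  27 ↦ (2,5)
  28 ↦ (3,5)
  29 ↦ (4,5)
distinct pairs in image: 29 / 30 needed
  → (3,3) hit at k=3 and k=18

Answer: NOT A VALID PRODUCT — duplicate pair at indices 18,3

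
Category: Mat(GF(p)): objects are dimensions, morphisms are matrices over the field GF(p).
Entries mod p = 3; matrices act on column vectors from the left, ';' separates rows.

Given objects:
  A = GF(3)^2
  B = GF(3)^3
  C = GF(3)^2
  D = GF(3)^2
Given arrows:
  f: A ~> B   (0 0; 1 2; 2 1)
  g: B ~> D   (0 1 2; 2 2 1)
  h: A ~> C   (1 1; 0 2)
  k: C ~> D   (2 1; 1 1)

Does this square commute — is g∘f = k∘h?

Path 1 = f;g:
  e0=[1,0] f~>[0,1,2] g~>[2,1]
  e1=[0,1] f~>[0,2,1] g~>[1,2]
  result₁ = (2 1; 1 2)
Path 2 = h;k:
  e0=[1,0] h~>[1,0] k~>[2,1]
  e1=[0,1] h~>[1,2] k~>[1,0]
  result₂ = (2 1; 1 0)
Equal? NO — does not commute

Answer: DOES NOT COMMUTE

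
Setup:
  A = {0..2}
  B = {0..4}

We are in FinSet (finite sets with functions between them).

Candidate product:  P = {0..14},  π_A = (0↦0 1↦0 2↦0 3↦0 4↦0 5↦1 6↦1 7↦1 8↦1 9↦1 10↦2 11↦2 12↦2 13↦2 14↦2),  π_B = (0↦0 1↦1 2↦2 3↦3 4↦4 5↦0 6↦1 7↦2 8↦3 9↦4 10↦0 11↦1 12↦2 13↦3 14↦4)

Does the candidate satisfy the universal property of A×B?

|A|·|B| = 3·5 = 15;  |P| = 15
Check the pairing map k ↦ (π_A(k), π_B(k)):
  0 ↦ (0,0)
  1 ↦ (0,1)
  2 ↦ (0,2)
  3 ↦ (0,3)
  4 ↦ (0,4)
  5 ↦ (1,0)
  6 ↦ (1,1)
  7 ↦ (1,2)
  8 ↦ (1,3)
  9 ↦ (1,4)
  10 ↦ (2,0)
  11 ↦ (2,1)
  12 ↦ (2,2)
  13 ↦ (2,3)
  14 ↦ (2,4)
distinct pairs in image: 15 / 15 needed
  → bijection onto A×B; projections well-typed.

Answer: VALID PRODUCT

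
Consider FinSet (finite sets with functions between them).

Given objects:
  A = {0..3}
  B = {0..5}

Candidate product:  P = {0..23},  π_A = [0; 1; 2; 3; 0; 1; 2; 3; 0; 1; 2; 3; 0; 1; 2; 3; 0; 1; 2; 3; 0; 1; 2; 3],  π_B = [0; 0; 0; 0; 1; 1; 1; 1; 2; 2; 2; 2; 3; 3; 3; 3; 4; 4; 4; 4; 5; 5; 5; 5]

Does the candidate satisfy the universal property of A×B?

|A|·|B| = 4·6 = 24;  |P| = 24
Check the pairing map k ↦ (π_A(k), π_B(k)):
  0 -> (0,0)
  1 -> (1,0)
  2 -> (2,0)
  3 -> (3,0)
  4 -> (0,1)
  5 -> (1,1)
  6 -> (2,1)
  7 -> (3,1)
  8 -> (0,2)
  9 -> (1,2)
  10 -> (2,2)
  11 -> (3,2)
  12 -> (0,3)
  13 -> (1,3)
  14 -> (2,3)
  15 -> (3,3)
  16 -> (0,4)
  17 -> (1,4)
  18 -> (2,4)
  19 -> (3,4)
  20 -> (0,5)
  21 -> (1,5)
  22 -> (2,5)
  23 -> (3,5)
distinct pairs in image: 24 / 24 needed
  → bijection onto A×B; projections well-typed.

Answer: VALID PRODUCT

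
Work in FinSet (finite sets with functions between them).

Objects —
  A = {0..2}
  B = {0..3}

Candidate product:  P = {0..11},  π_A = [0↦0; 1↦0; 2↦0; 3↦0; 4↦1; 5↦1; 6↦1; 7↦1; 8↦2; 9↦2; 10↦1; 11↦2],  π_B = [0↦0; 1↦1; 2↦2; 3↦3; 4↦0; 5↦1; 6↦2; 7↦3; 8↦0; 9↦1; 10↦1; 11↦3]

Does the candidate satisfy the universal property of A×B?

Answer: NOT A VALID PRODUCT — duplicate pair at indices 5,10

Derivation:
|A|·|B| = 3·4 = 12;  |P| = 12
Check the pairing map k ↦ (π_A(k), π_B(k)):
  0 ↦ (0,0)
  1 ↦ (0,1)
  2 ↦ (0,2)
  3 ↦ (0,3)
  4 ↦ (1,0)
  5 ↦ (1,1)
  6 ↦ (1,2)
  7 ↦ (1,3)
  8 ↦ (2,0)
  9 ↦ (2,1)
  10 ↦ (1,1)  ✗ repeats pair of k=5
  11 ↦ (2,3)
distinct pairs in image: 11 / 12 needed
  → (1,1) hit at k=5 and k=10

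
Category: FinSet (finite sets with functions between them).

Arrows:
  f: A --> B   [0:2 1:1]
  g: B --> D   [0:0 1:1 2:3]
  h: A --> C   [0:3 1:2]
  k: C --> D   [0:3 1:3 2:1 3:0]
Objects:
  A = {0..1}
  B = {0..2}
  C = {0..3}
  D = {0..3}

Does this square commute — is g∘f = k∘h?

Answer: DOES NOT COMMUTE

Work:
Along f;g (path 1):
  0 f-->2 g-->3
  1 f-->1 g-->1
  result₁ = [0:3 1:1]
Along h;k (path 2):
  0 h-->3 k-->0
  1 h-->2 k-->1
  result₂ = [0:0 1:1]
Equal? distinct morphisms ✗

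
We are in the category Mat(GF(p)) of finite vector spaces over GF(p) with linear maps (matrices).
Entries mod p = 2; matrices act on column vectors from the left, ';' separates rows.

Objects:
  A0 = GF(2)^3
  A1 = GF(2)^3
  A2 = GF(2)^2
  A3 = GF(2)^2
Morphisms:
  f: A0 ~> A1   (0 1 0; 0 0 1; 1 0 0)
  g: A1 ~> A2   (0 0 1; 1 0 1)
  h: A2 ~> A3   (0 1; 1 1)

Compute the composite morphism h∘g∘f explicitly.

Answer: (1 1 0; 0 1 0)

Work:
  e0=(1,0,0) f~>(0,0,1) g~>(1,1) h~>(1,0)
  e1=(0,1,0) f~>(1,0,0) g~>(0,1) h~>(1,1)
  e2=(0,0,1) f~>(0,1,0) g~>(0,0) h~>(0,0)
composite: (1 1 0; 0 1 0)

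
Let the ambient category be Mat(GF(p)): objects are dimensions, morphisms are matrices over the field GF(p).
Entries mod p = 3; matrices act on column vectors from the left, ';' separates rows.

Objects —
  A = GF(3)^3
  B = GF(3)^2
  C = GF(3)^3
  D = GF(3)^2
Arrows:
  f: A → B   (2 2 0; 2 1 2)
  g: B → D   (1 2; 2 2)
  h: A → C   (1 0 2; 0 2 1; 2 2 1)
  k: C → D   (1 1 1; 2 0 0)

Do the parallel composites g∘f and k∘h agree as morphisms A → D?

Answer: COMMUTES

Derivation:
Along f;g (path 1):
  e0=[1,0,0] f→[2,2] g→[0,2]
  e1=[0,1,0] f→[2,1] g→[1,0]
  e2=[0,0,1] f→[0,2] g→[1,1]
  result₁ = (0 1 1; 2 0 1)
Along h;k (path 2):
  e0=[1,0,0] h→[1,0,2] k→[0,2]
  e1=[0,1,0] h→[0,2,2] k→[1,0]
  e2=[0,0,1] h→[2,1,1] k→[1,1]
  result₂ = (0 1 1; 2 0 1)
Equal? same morphism ✓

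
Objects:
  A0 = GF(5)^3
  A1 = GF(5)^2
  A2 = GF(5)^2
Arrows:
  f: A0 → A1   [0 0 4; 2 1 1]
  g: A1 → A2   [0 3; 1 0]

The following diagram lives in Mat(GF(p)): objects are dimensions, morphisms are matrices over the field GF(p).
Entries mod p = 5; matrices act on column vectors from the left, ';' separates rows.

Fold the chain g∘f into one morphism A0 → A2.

  e0=[1,0,0] f→[0,2] g→[1,0]
  e1=[0,1,0] f→[0,1] g→[3,0]
  e2=[0,0,1] f→[4,1] g→[3,4]
⟦path⟧: [1 3 3; 0 0 4]

Answer: [1 3 3; 0 0 4]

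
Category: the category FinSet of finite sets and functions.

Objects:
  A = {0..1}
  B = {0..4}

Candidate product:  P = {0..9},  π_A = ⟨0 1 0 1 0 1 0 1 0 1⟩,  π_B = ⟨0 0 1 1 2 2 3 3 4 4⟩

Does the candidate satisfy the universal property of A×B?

|A|·|B| = 2·5 = 10;  |P| = 10
Check the pairing map k ↦ (π_A(k), π_B(k)):
  0 : (0,0)
  1 : (1,0)
  2 : (0,1)
  3 : (1,1)
  4 : (0,2)
  5 : (1,2)
  6 : (0,3)
  7 : (1,3)
  8 : (0,4)
  9 : (1,4)
distinct pairs in image: 10 / 10 needed
  → bijection onto A×B; projections well-typed.

Answer: VALID PRODUCT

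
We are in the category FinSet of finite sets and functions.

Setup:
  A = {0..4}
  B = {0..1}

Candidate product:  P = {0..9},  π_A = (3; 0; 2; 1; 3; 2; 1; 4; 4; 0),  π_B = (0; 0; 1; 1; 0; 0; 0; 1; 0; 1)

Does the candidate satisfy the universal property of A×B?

|A|·|B| = 5·2 = 10;  |P| = 10
Check the pairing map k ↦ (π_A(k), π_B(k)):
  0 -> (3,0)
  1 -> (0,0)
  2 -> (2,1)
  3 -> (1,1)
  4 -> (3,0)  ✗ repeats pair of k=0
  5 -> (2,0)
  6 -> (1,0)
  7 -> (4,1)
  8 -> (4,0)
  9 -> (0,1)
distinct pairs in image: 9 / 10 needed
  → (3,0) hit at k=0 and k=4

Answer: NOT A VALID PRODUCT — duplicate pair at indices 0,4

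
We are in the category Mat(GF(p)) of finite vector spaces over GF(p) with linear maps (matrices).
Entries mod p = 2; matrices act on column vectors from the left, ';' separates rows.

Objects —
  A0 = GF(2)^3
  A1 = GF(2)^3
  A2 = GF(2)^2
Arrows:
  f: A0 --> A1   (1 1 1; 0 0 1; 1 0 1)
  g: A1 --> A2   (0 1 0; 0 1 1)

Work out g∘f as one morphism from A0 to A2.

Answer: (0 0 1; 1 0 0)

Derivation:
  e0=[1,0,0] f-->[1,0,1] g-->[0,1]
  e1=[0,1,0] f-->[1,0,0] g-->[0,0]
  e2=[0,0,1] f-->[1,1,1] g-->[1,0]
composite: (0 0 1; 1 0 0)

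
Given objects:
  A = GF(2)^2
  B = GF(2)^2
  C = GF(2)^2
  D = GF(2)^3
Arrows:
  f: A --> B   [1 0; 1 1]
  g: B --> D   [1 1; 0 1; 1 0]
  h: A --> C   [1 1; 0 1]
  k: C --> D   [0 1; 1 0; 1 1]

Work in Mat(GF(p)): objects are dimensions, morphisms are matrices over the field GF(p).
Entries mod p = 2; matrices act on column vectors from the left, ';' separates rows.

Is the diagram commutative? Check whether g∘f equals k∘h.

Answer: COMMUTES

Work:
1) trace f;g:
  e0=(1,0) f-->(1,1) g-->(0,1,1)
  e1=(0,1) f-->(0,1) g-->(1,1,0)
  result₁ = [0 1; 1 1; 1 0]
2) trace h;k:
  e0=(1,0) h-->(1,0) k-->(0,1,1)
  e1=(0,1) h-->(1,1) k-->(1,1,0)
  result₂ = [0 1; 1 1; 1 0]
Equal? equal; square commutes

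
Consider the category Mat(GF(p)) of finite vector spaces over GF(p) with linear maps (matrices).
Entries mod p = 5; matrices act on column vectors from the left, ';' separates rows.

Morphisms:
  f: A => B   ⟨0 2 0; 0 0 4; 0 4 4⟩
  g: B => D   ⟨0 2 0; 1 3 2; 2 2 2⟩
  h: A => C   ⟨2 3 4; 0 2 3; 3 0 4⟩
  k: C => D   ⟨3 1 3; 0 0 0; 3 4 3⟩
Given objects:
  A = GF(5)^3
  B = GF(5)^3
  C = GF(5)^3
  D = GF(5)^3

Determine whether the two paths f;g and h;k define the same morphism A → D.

Path 1 = f;g:
  e0=(1,0,0) f=>(0,0,0) g=>(0,0,0)
  e1=(0,1,0) f=>(2,0,4) g=>(0,0,2)
  e2=(0,0,1) f=>(0,4,4) g=>(3,0,1)
  ⟦path⟧₁ = ⟨0 0 3; 0 0 0; 0 2 1⟩
Path 2 = h;k:
  e0=(1,0,0) h=>(2,0,3) k=>(0,0,0)
  e1=(0,1,0) h=>(3,2,0) k=>(1,0,2)
  e2=(0,0,1) h=>(4,3,4) k=>(2,0,1)
  ⟦path⟧₂ = ⟨0 1 2; 0 0 0; 0 2 1⟩
Equal? differ; not commutative

Answer: DOES NOT COMMUTE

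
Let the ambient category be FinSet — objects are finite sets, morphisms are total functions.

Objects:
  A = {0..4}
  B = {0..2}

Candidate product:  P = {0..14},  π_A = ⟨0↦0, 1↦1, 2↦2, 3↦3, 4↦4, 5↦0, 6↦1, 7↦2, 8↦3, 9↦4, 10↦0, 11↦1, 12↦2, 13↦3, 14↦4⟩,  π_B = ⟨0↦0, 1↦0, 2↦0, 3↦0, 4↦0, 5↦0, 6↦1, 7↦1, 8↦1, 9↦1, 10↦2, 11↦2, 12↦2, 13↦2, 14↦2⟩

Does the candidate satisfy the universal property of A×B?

|A|·|B| = 5·3 = 15;  |P| = 15
Check the pairing map k ↦ (π_A(k), π_B(k)):
  0 ↦ (0,0)
  1 ↦ (1,0)
  2 ↦ (2,0)
  3 ↦ (3,0)
  4 ↦ (4,0)
  5 ↦ (0,0)  ✗ repeats pair of k=0
  6 ↦ (1,1)
  7 ↦ (2,1)
  8 ↦ (3,1)
  9 ↦ (4,1)
  10 ↦ (0,2)
  11 ↦ (1,2)
  12 ↦ (2,2)
  13 ↦ (3,2)
  14 ↦ (4,2)
distinct pairs in image: 14 / 15 needed
  → (0,0) hit at k=0 and k=5

Answer: NOT A VALID PRODUCT — duplicate pair at indices 0,5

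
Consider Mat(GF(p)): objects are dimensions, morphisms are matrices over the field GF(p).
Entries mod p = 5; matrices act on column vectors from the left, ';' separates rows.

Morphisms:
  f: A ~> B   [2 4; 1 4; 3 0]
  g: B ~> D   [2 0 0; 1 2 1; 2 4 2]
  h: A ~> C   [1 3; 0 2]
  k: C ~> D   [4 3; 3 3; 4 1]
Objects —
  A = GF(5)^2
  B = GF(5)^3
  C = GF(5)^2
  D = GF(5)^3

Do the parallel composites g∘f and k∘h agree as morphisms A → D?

1) trace f;g:
  e0=⟨1,0⟩ f~>⟨2,1,3⟩ g~>⟨4,2,4⟩
  e1=⟨0,1⟩ f~>⟨4,4,0⟩ g~>⟨3,2,4⟩
  ⟦path⟧₁ = [4 3; 2 2; 4 4]
2) trace h;k:
  e0=⟨1,0⟩ h~>⟨1,0⟩ k~>⟨4,3,4⟩
  e1=⟨0,1⟩ h~>⟨3,2⟩ k~>⟨3,0,4⟩
  ⟦path⟧₂ = [4 3; 3 0; 4 4]
Equal? distinct morphisms ✗

Answer: DOES NOT COMMUTE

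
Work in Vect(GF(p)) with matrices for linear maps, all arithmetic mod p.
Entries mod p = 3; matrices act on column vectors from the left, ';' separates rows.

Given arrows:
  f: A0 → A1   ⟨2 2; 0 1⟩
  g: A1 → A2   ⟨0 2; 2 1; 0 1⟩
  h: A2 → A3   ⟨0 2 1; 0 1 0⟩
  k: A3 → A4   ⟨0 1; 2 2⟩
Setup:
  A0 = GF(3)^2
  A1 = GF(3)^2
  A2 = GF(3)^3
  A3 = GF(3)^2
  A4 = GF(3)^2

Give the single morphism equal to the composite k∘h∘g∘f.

Answer: ⟨1 2; 0 2⟩

Work:
  e0=[1,0] f→[2,0] g→[0,1,0] h→[2,1] k→[1,0]
  e1=[0,1] f→[2,1] g→[2,2,1] h→[2,2] k→[2,2]
composite: ⟨1 2; 0 2⟩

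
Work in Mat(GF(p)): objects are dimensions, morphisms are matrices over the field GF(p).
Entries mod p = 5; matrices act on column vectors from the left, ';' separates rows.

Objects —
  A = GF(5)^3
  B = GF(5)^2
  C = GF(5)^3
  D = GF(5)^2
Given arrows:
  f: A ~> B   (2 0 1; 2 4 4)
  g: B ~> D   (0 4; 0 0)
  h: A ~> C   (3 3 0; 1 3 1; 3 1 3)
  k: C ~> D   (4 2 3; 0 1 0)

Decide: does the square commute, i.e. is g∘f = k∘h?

Path 1 = f;g:
  e0=(1,0,0) f~>(2,2) g~>(3,0)
  e1=(0,1,0) f~>(0,4) g~>(1,0)
  e2=(0,0,1) f~>(1,4) g~>(1,0)
  ⟦path⟧₁ = (3 1 1; 0 0 0)
Path 2 = h;k:
  e0=(1,0,0) h~>(3,1,3) k~>(3,1)
  e1=(0,1,0) h~>(3,3,1) k~>(1,3)
  e2=(0,0,1) h~>(0,1,3) k~>(1,1)
  ⟦path⟧₂ = (3 1 1; 1 3 1)
Equal? distinct morphisms ✗

Answer: DOES NOT COMMUTE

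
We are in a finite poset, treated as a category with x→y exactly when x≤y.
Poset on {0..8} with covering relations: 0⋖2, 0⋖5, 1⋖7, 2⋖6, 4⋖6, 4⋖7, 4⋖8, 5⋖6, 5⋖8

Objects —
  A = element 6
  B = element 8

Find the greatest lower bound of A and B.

{x : x<=A ∧ x<=B} = {0,4,5}  (A=6, B=8)
  maximal lower bounds 4 and 5 are incomparable: neither 4<=5 nor 5<=4
→ no greatest lower bound exists

Answer: NO MEET EXISTS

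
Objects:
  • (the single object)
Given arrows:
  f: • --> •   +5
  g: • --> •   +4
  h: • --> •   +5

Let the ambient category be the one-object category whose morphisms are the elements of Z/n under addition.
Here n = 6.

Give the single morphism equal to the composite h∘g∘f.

  0 +5≡5 +4≡3 +5≡2  (mod 6)
⟦path⟧: +2

Answer: +2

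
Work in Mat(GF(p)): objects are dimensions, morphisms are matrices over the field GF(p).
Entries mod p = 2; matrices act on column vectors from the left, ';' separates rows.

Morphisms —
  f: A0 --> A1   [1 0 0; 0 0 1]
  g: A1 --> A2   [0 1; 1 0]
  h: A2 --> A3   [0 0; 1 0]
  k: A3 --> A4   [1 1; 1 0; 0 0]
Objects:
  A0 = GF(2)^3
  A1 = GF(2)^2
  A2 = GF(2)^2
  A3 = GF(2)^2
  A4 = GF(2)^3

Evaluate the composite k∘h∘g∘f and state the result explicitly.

  e0=(1,0,0) f-->(1,0) g-->(0,1) h-->(0,0) k-->(0,0,0)
  e1=(0,1,0) f-->(0,0) g-->(0,0) h-->(0,0) k-->(0,0,0)
  e2=(0,0,1) f-->(0,1) g-->(1,0) h-->(0,1) k-->(1,0,0)
result: [0 0 1; 0 0 0; 0 0 0]

Answer: [0 0 1; 0 0 0; 0 0 0]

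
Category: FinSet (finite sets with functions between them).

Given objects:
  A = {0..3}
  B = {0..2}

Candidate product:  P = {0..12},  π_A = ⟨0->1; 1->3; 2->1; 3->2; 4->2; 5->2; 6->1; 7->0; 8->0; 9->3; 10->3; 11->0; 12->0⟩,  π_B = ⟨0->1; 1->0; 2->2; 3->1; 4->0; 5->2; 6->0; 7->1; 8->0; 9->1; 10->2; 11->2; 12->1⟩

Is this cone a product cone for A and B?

|A|·|B| = 4·3 = 12;  |P| = 13
  → cardinalities differ; no bijection possible.

Answer: NOT A VALID PRODUCT — |P|=13 ≠ |A|·|B|=12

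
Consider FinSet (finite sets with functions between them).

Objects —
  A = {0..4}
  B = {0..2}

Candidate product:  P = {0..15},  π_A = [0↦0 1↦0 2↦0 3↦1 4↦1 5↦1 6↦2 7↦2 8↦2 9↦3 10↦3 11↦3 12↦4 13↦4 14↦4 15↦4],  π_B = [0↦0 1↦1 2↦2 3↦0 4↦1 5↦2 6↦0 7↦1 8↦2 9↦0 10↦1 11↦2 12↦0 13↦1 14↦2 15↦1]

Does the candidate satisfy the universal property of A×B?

Answer: NOT A VALID PRODUCT — |P|=16 ≠ |A|·|B|=15

Derivation:
|A|·|B| = 5·3 = 15;  |P| = 16
  → cardinalities differ; no bijection possible.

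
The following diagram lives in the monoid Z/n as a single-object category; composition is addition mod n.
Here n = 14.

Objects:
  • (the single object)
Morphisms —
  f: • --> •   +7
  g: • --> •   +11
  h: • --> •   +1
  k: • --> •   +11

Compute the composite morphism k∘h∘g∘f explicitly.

Answer: +2

Work:
  0 +7≡7 +11≡4 +1≡5 +11≡2  (mod 14)
composite: +2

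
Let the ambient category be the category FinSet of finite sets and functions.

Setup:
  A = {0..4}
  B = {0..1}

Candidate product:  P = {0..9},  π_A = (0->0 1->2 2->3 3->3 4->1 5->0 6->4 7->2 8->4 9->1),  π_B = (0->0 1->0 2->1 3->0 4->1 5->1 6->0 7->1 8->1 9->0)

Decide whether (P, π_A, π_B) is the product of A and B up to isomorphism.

Answer: VALID PRODUCT

Work:
|A|·|B| = 5·2 = 10;  |P| = 10
Check the pairing map k ↦ (π_A(k), π_B(k)):
  0 -> (0,0)
  1 -> (2,0)
  2 -> (3,1)
  3 -> (3,0)
  4 -> (1,1)
  5 -> (0,1)
  6 -> (4,0)
  7 -> (2,1)
  8 -> (4,1)
  9 -> (1,0)
distinct pairs in image: 10 / 10 needed
  → bijection onto A×B; projections well-typed.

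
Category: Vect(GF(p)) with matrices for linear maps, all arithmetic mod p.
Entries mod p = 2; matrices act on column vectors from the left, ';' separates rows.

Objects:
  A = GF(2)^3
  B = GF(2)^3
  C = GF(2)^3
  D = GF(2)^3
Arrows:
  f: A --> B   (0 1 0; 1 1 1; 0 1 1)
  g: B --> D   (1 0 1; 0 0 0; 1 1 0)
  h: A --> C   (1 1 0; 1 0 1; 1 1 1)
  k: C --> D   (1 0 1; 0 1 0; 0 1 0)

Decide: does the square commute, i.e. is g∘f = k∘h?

Path 1 = f;g:
  e0=(1,0,0) f-->(0,1,0) g-->(0,0,1)
  e1=(0,1,0) f-->(1,1,1) g-->(0,0,0)
  e2=(0,0,1) f-->(0,1,1) g-->(1,0,1)
  ⟦path⟧₁ = (0 0 1; 0 0 0; 1 0 1)
Path 2 = h;k:
  e0=(1,0,0) h-->(1,1,1) k-->(0,1,1)
  e1=(0,1,0) h-->(1,0,1) k-->(0,0,0)
  e2=(0,0,1) h-->(0,1,1) k-->(1,1,1)
  ⟦path⟧₂ = (0 0 1; 1 0 1; 1 0 1)
Equal? differ; not commutative

Answer: DOES NOT COMMUTE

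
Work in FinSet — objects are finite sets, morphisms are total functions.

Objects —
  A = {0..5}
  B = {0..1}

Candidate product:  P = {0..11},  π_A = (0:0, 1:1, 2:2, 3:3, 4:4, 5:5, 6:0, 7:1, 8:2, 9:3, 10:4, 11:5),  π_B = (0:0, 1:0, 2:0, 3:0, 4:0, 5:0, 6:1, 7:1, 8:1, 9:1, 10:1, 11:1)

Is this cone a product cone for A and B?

|A|·|B| = 6·2 = 12;  |P| = 12
Check the pairing map k ↦ (π_A(k), π_B(k)):
  0 : (0,0)
  1 : (1,0)
  2 : (2,0)
  3 : (3,0)
  4 : (4,0)
  5 : (5,0)
  6 : (0,1)
  7 : (1,1)
  8 : (2,1)
  9 : (3,1)
  10 : (4,1)
  11 : (5,1)
distinct pairs in image: 12 / 12 needed
  → bijection onto A×B; projections well-typed.

Answer: VALID PRODUCT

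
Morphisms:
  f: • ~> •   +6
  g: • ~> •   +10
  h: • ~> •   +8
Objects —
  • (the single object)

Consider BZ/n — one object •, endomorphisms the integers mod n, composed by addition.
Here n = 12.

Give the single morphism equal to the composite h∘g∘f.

Answer: +0

Trace:
  0 +6≡6 +10≡4 +8≡0  (mod 12)
composite: +0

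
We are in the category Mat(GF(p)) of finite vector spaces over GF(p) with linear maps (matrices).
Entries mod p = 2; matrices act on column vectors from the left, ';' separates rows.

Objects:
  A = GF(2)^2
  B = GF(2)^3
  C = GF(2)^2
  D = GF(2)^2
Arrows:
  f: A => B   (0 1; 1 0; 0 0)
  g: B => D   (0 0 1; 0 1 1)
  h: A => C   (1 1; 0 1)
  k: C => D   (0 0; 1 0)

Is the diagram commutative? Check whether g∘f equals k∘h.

Along f;g (path 1):
  e0=(1,0) f=>(0,1,0) g=>(0,1)
  e1=(0,1) f=>(1,0,0) g=>(0,0)
  ⟦path⟧₁ = (0 0; 1 0)
Along h;k (path 2):
  e0=(1,0) h=>(1,0) k=>(0,1)
  e1=(0,1) h=>(1,1) k=>(0,1)
  ⟦path⟧₂ = (0 0; 1 1)
Equal? distinct morphisms ✗

Answer: DOES NOT COMMUTE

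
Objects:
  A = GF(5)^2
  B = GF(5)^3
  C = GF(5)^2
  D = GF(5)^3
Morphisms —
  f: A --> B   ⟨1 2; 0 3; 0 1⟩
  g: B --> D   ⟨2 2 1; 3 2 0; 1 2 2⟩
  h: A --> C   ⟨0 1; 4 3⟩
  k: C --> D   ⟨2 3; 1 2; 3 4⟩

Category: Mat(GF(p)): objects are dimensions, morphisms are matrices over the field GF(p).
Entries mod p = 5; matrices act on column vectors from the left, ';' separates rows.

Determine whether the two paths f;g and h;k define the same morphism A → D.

Along f;g (path 1):
  e0=(1,0) f-->(1,0,0) g-->(2,3,1)
  e1=(0,1) f-->(2,3,1) g-->(1,2,0)
  composite₁ = ⟨2 1; 3 2; 1 0⟩
Along h;k (path 2):
  e0=(1,0) h-->(0,4) k-->(2,3,1)
  e1=(0,1) h-->(1,3) k-->(1,2,0)
  composite₂ = ⟨2 1; 3 2; 1 0⟩
Equal? same morphism ✓

Answer: COMMUTES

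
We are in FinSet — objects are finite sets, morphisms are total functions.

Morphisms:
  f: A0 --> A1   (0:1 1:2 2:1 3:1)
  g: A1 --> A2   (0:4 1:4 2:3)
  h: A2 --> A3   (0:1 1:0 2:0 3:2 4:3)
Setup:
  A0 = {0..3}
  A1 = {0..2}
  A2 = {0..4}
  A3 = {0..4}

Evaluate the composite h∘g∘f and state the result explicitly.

Answer: (0:3 1:2 2:3 3:3)

Derivation:
  0 f-->1 g-->4 h-->3
  1 f-->2 g-->3 h-->2
  2 f-->1 g-->4 h-->3
  3 f-->1 g-->4 h-->3
⟦path⟧: (0:3 1:2 2:3 3:3)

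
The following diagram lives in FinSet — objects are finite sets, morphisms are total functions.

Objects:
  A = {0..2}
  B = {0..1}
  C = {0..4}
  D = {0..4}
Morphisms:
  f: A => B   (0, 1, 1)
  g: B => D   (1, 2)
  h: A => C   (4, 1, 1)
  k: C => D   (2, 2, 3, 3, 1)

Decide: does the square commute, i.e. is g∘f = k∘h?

Answer: COMMUTES

Trace:
1) trace f;g:
  0 f=>0 g=>1
  1 f=>1 g=>2
  2 f=>1 g=>2
  result₁ = (1, 2, 2)
2) trace h;k:
  0 h=>4 k=>1
  1 h=>1 k=>2
  2 h=>1 k=>2
  result₂ = (1, 2, 2)
Equal? same morphism ✓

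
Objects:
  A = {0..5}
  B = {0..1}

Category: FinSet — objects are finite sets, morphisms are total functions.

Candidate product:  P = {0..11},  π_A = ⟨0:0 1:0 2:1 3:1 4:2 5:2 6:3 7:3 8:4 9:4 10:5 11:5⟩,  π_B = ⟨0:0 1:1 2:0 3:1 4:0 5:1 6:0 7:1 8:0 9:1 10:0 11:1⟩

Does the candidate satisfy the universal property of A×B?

|A|·|B| = 6·2 = 12;  |P| = 12
Check the pairing map k ↦ (π_A(k), π_B(k)):
  0 : (0,0)
  1 : (0,1)
  2 : (1,0)
  3 : (1,1)
  4 : (2,0)
  5 : (2,1)
  6 : (3,0)
  7 : (3,1)
  8 : (4,0)
  9 : (4,1)
  10 : (5,0)
  11 : (5,1)
distinct pairs in image: 12 / 12 needed
  → bijection onto A×B; projections well-typed.

Answer: VALID PRODUCT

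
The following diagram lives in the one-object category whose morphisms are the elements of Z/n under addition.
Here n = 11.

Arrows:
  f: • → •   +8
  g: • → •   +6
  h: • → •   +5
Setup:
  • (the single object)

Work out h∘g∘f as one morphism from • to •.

Answer: +8

Trace:
  0 +8≡8 +6≡3 +5≡8  (mod 11)
⟦path⟧: +8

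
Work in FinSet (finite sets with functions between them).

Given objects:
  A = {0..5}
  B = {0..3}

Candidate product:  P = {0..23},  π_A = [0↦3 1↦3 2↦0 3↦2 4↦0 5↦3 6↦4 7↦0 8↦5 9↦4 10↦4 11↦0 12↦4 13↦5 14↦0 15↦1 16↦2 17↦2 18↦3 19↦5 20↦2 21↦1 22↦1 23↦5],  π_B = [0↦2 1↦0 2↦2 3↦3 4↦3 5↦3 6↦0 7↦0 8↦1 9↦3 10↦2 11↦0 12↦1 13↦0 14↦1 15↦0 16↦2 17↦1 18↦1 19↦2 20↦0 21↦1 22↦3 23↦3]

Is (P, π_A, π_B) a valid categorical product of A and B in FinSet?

Answer: NOT A VALID PRODUCT — duplicate pair at indices 7,11

Derivation:
|A|·|B| = 6·4 = 24;  |P| = 24
Check the pairing map k ↦ (π_A(k), π_B(k)):
  0 ↦ (3,2)
  1 ↦ (3,0)
  2 ↦ (0,2)
  3 ↦ (2,3)
  4 ↦ (0,3)
  5 ↦ (3,3)
  6 ↦ (4,0)
  7 ↦ (0,0)
  8 ↦ (5,1)
  9 ↦ (4,3)
  10 ↦ (4,2)
  11 ↦ (0,0)  ✗ repeats pair of k=7
  12 ↦ (4,1)
  13 ↦ (5,0)
  14 ↦ (0,1)
  15 ↦ (1,0)
  16 ↦ (2,2)
  17 ↦ (2,1)
  18 ↦ (3,1)
  19 ↦ (5,2)
  20 ↦ (2,0)
  21 ↦ (1,1)
  22 ↦ (1,3)
  23 ↦ (5,3)
distinct pairs in image: 23 / 24 needed
  → (0,0) hit at k=7 and k=11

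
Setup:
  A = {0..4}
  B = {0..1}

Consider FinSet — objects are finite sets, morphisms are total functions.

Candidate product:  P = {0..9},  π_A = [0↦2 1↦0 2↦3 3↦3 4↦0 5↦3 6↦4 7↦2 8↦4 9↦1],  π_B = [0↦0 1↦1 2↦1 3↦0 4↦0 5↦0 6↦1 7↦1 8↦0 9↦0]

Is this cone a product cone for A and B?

|A|·|B| = 5·2 = 10;  |P| = 10
Check the pairing map k ↦ (π_A(k), π_B(k)):
  0 ↦ (2,0)
  1 ↦ (0,1)
  2 ↦ (3,1)
  3 ↦ (3,0)
  4 ↦ (0,0)
  5 ↦ (3,0)  ✗ repeats pair of k=3
  6 ↦ (4,1)
  7 ↦ (2,1)
  8 ↦ (4,0)
  9 ↦ (1,0)
distinct pairs in image: 9 / 10 needed
  → (3,0) hit at k=3 and k=5

Answer: NOT A VALID PRODUCT — duplicate pair at indices 3,5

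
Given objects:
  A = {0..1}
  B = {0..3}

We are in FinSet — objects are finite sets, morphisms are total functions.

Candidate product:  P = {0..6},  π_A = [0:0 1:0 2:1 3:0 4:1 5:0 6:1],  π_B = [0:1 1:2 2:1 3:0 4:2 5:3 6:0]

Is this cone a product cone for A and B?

|A|·|B| = 2·4 = 8;  |P| = 7
  → cardinalities differ; no bijection possible.

Answer: NOT A VALID PRODUCT — |P|=7 ≠ |A|·|B|=8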